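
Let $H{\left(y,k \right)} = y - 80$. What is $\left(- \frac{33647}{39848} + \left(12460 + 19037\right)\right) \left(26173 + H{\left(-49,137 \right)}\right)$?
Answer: $\frac{480687523847}{586} \approx 8.2029 \cdot 10^{8}$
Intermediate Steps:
$H{\left(y,k \right)} = -80 + y$ ($H{\left(y,k \right)} = y - 80 = -80 + y$)
$\left(- \frac{33647}{39848} + \left(12460 + 19037\right)\right) \left(26173 + H{\left(-49,137 \right)}\right) = \left(- \frac{33647}{39848} + \left(12460 + 19037\right)\right) \left(26173 - 129\right) = \left(\left(-33647\right) \frac{1}{39848} + 31497\right) \left(26173 - 129\right) = \left(- \frac{33647}{39848} + 31497\right) 26044 = \frac{1255058809}{39848} \cdot 26044 = \frac{480687523847}{586}$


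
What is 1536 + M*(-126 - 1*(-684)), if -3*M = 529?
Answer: -96858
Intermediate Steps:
M = -529/3 (M = -1/3*529 = -529/3 ≈ -176.33)
1536 + M*(-126 - 1*(-684)) = 1536 - 529*(-126 - 1*(-684))/3 = 1536 - 529*(-126 + 684)/3 = 1536 - 529/3*558 = 1536 - 98394 = -96858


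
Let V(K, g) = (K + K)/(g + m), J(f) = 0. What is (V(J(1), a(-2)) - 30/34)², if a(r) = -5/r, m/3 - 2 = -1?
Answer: 225/289 ≈ 0.77855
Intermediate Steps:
m = 3 (m = 6 + 3*(-1) = 6 - 3 = 3)
V(K, g) = 2*K/(3 + g) (V(K, g) = (K + K)/(g + 3) = (2*K)/(3 + g) = 2*K/(3 + g))
(V(J(1), a(-2)) - 30/34)² = (2*0/(3 - 5/(-2)) - 30/34)² = (2*0/(3 - 5*(-½)) - 30*1/34)² = (2*0/(3 + 5/2) - 15/17)² = (2*0/(11/2) - 15/17)² = (2*0*(2/11) - 15/17)² = (0 - 15/17)² = (-15/17)² = 225/289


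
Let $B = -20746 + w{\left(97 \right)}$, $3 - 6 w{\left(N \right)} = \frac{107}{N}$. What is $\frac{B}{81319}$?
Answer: $- \frac{6036994}{23663829} \approx -0.25512$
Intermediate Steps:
$w{\left(N \right)} = \frac{1}{2} - \frac{107}{6 N}$ ($w{\left(N \right)} = \frac{1}{2} - \frac{107 \frac{1}{N}}{6} = \frac{1}{2} - \frac{107}{6 N}$)
$B = - \frac{6036994}{291}$ ($B = -20746 + \frac{-107 + 3 \cdot 97}{6 \cdot 97} = -20746 + \frac{1}{6} \cdot \frac{1}{97} \left(-107 + 291\right) = -20746 + \frac{1}{6} \cdot \frac{1}{97} \cdot 184 = -20746 + \frac{92}{291} = - \frac{6036994}{291} \approx -20746.0$)
$\frac{B}{81319} = - \frac{6036994}{291 \cdot 81319} = \left(- \frac{6036994}{291}\right) \frac{1}{81319} = - \frac{6036994}{23663829}$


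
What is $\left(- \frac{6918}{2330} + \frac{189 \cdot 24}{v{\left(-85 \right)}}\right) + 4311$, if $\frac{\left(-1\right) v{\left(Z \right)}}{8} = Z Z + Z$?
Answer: $\frac{341275917}{79220} \approx 4308.0$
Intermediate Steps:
$v{\left(Z \right)} = - 8 Z - 8 Z^{2}$ ($v{\left(Z \right)} = - 8 \left(Z Z + Z\right) = - 8 \left(Z^{2} + Z\right) = - 8 \left(Z + Z^{2}\right) = - 8 Z - 8 Z^{2}$)
$\left(- \frac{6918}{2330} + \frac{189 \cdot 24}{v{\left(-85 \right)}}\right) + 4311 = \left(- \frac{6918}{2330} + \frac{189 \cdot 24}{\left(-8\right) \left(-85\right) \left(1 - 85\right)}\right) + 4311 = \left(\left(-6918\right) \frac{1}{2330} + \frac{4536}{\left(-8\right) \left(-85\right) \left(-84\right)}\right) + 4311 = \left(- \frac{3459}{1165} + \frac{4536}{-57120}\right) + 4311 = \left(- \frac{3459}{1165} + 4536 \left(- \frac{1}{57120}\right)\right) + 4311 = \left(- \frac{3459}{1165} - \frac{27}{340}\right) + 4311 = - \frac{241503}{79220} + 4311 = \frac{341275917}{79220}$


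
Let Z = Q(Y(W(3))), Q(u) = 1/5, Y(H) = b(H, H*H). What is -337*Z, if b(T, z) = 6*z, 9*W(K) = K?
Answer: -337/5 ≈ -67.400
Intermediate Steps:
W(K) = K/9
Y(H) = 6*H² (Y(H) = 6*(H*H) = 6*H²)
Q(u) = ⅕
Z = ⅕ ≈ 0.20000
-337*Z = -337*⅕ = -337/5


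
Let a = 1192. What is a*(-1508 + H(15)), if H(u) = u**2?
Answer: -1529336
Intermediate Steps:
a*(-1508 + H(15)) = 1192*(-1508 + 15**2) = 1192*(-1508 + 225) = 1192*(-1283) = -1529336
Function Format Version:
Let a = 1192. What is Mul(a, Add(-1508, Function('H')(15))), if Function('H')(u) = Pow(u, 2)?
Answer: -1529336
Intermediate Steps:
Mul(a, Add(-1508, Function('H')(15))) = Mul(1192, Add(-1508, Pow(15, 2))) = Mul(1192, Add(-1508, 225)) = Mul(1192, -1283) = -1529336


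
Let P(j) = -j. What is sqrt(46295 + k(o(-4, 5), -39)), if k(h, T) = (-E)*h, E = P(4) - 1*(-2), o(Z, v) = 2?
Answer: sqrt(46299) ≈ 215.17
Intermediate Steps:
E = -2 (E = -1*4 - 1*(-2) = -4 + 2 = -2)
k(h, T) = 2*h (k(h, T) = (-1*(-2))*h = 2*h)
sqrt(46295 + k(o(-4, 5), -39)) = sqrt(46295 + 2*2) = sqrt(46295 + 4) = sqrt(46299)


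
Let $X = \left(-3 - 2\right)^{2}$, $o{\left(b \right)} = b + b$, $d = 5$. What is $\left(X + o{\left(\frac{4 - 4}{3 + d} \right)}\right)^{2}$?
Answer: $625$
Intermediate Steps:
$o{\left(b \right)} = 2 b$
$X = 25$ ($X = \left(-5\right)^{2} = 25$)
$\left(X + o{\left(\frac{4 - 4}{3 + d} \right)}\right)^{2} = \left(25 + 2 \frac{4 - 4}{3 + 5}\right)^{2} = \left(25 + 2 \cdot \frac{0}{8}\right)^{2} = \left(25 + 2 \cdot 0 \cdot \frac{1}{8}\right)^{2} = \left(25 + 2 \cdot 0\right)^{2} = \left(25 + 0\right)^{2} = 25^{2} = 625$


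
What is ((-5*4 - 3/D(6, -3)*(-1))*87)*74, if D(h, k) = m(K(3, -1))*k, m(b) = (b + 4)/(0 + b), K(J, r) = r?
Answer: -126614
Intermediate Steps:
m(b) = (4 + b)/b
D(h, k) = -3*k (D(h, k) = ((4 - 1)/(-1))*k = (-1*3)*k = -3*k)
((-5*4 - 3/D(6, -3)*(-1))*87)*74 = ((-5*4 - 3/((-3*(-3)))*(-1))*87)*74 = ((-20 - 3/9*(-1))*87)*74 = ((-20 - 3*1/9*(-1))*87)*74 = ((-20 - 1/3*(-1))*87)*74 = ((-20 + 1/3)*87)*74 = -59/3*87*74 = -1711*74 = -126614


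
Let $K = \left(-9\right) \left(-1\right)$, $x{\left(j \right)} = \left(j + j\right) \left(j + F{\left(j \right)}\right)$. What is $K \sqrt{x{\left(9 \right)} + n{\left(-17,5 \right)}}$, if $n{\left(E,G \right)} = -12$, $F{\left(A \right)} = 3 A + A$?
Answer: $9 \sqrt{798} \approx 254.24$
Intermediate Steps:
$F{\left(A \right)} = 4 A$
$x{\left(j \right)} = 10 j^{2}$ ($x{\left(j \right)} = \left(j + j\right) \left(j + 4 j\right) = 2 j 5 j = 10 j^{2}$)
$K = 9$
$K \sqrt{x{\left(9 \right)} + n{\left(-17,5 \right)}} = 9 \sqrt{10 \cdot 9^{2} - 12} = 9 \sqrt{10 \cdot 81 - 12} = 9 \sqrt{810 - 12} = 9 \sqrt{798}$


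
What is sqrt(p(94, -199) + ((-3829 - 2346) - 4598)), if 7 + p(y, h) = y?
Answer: I*sqrt(10686) ≈ 103.37*I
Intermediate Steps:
p(y, h) = -7 + y
sqrt(p(94, -199) + ((-3829 - 2346) - 4598)) = sqrt((-7 + 94) + ((-3829 - 2346) - 4598)) = sqrt(87 + (-6175 - 4598)) = sqrt(87 - 10773) = sqrt(-10686) = I*sqrt(10686)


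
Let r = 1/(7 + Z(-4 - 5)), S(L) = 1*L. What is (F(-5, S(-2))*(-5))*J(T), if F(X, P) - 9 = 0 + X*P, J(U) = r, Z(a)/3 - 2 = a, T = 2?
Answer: 95/14 ≈ 6.7857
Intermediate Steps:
Z(a) = 6 + 3*a
S(L) = L
r = -1/14 (r = 1/(7 + (6 + 3*(-4 - 5))) = 1/(7 + (6 + 3*(-9))) = 1/(7 + (6 - 27)) = 1/(7 - 21) = 1/(-14) = -1/14 ≈ -0.071429)
J(U) = -1/14
F(X, P) = 9 + P*X (F(X, P) = 9 + (0 + X*P) = 9 + (0 + P*X) = 9 + P*X)
(F(-5, S(-2))*(-5))*J(T) = ((9 - 2*(-5))*(-5))*(-1/14) = ((9 + 10)*(-5))*(-1/14) = (19*(-5))*(-1/14) = -95*(-1/14) = 95/14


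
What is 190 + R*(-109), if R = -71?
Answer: 7929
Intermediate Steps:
190 + R*(-109) = 190 - 71*(-109) = 190 + 7739 = 7929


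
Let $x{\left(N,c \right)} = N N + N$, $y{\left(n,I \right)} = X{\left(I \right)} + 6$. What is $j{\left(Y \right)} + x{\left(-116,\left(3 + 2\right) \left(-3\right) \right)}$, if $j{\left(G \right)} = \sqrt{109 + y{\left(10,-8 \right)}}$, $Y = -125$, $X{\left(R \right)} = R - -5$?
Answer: $13340 + 4 \sqrt{7} \approx 13351.0$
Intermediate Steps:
$X{\left(R \right)} = 5 + R$ ($X{\left(R \right)} = R + 5 = 5 + R$)
$y{\left(n,I \right)} = 11 + I$ ($y{\left(n,I \right)} = \left(5 + I\right) + 6 = 11 + I$)
$x{\left(N,c \right)} = N + N^{2}$ ($x{\left(N,c \right)} = N^{2} + N = N + N^{2}$)
$j{\left(G \right)} = 4 \sqrt{7}$ ($j{\left(G \right)} = \sqrt{109 + \left(11 - 8\right)} = \sqrt{109 + 3} = \sqrt{112} = 4 \sqrt{7}$)
$j{\left(Y \right)} + x{\left(-116,\left(3 + 2\right) \left(-3\right) \right)} = 4 \sqrt{7} - 116 \left(1 - 116\right) = 4 \sqrt{7} - -13340 = 4 \sqrt{7} + 13340 = 13340 + 4 \sqrt{7}$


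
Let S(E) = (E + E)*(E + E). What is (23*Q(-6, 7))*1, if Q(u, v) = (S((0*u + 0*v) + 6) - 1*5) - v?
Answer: 3036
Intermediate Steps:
S(E) = 4*E**2 (S(E) = (2*E)*(2*E) = 4*E**2)
Q(u, v) = 139 - v (Q(u, v) = (4*((0*u + 0*v) + 6)**2 - 1*5) - v = (4*((0 + 0) + 6)**2 - 5) - v = (4*(0 + 6)**2 - 5) - v = (4*6**2 - 5) - v = (4*36 - 5) - v = (144 - 5) - v = 139 - v)
(23*Q(-6, 7))*1 = (23*(139 - 1*7))*1 = (23*(139 - 7))*1 = (23*132)*1 = 3036*1 = 3036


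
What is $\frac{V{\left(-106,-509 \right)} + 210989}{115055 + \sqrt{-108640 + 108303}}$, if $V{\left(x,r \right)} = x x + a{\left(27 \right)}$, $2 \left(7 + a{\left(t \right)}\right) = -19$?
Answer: $\frac{51132397935}{26475306724} - \frac{444417 i \sqrt{337}}{26475306724} \approx 1.9313 - 0.00030815 i$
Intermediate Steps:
$a{\left(t \right)} = - \frac{33}{2}$ ($a{\left(t \right)} = -7 + \frac{1}{2} \left(-19\right) = -7 - \frac{19}{2} = - \frac{33}{2}$)
$V{\left(x,r \right)} = - \frac{33}{2} + x^{2}$ ($V{\left(x,r \right)} = x x - \frac{33}{2} = x^{2} - \frac{33}{2} = - \frac{33}{2} + x^{2}$)
$\frac{V{\left(-106,-509 \right)} + 210989}{115055 + \sqrt{-108640 + 108303}} = \frac{\left(- \frac{33}{2} + \left(-106\right)^{2}\right) + 210989}{115055 + \sqrt{-108640 + 108303}} = \frac{\left(- \frac{33}{2} + 11236\right) + 210989}{115055 + \sqrt{-337}} = \frac{\frac{22439}{2} + 210989}{115055 + i \sqrt{337}} = \frac{444417}{2 \left(115055 + i \sqrt{337}\right)}$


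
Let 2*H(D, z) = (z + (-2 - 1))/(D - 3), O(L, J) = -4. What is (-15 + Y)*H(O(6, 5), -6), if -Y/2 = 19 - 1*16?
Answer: -27/2 ≈ -13.500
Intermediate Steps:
Y = -6 (Y = -2*(19 - 1*16) = -2*(19 - 16) = -2*3 = -6)
H(D, z) = (-3 + z)/(2*(-3 + D)) (H(D, z) = ((z + (-2 - 1))/(D - 3))/2 = ((z - 3)/(-3 + D))/2 = ((-3 + z)/(-3 + D))/2 = (-3 + z)/(2*(-3 + D)))
(-15 + Y)*H(O(6, 5), -6) = (-15 - 6)*((-3 - 6)/(2*(-3 - 4))) = -21*(-9)/(2*(-7)) = -21*(-1)*(-9)/(2*7) = -21*9/14 = -27/2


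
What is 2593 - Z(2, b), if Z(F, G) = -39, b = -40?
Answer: 2632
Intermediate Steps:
2593 - Z(2, b) = 2593 - 1*(-39) = 2593 + 39 = 2632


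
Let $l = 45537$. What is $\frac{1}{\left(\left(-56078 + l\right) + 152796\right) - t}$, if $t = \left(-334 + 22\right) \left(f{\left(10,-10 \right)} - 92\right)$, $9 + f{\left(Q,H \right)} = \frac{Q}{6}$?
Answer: $\frac{1}{111263} \approx 8.9877 \cdot 10^{-6}$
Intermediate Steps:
$f{\left(Q,H \right)} = -9 + \frac{Q}{6}$
$t = 30992$ ($t = \left(-334 + 22\right) \left(\left(-9 + \frac{1}{6} \cdot 10\right) - 92\right) = - 312 \left(\left(-9 + \frac{5}{3}\right) - 92\right) = - 312 \left(- \frac{22}{3} - 92\right) = \left(-312\right) \left(- \frac{298}{3}\right) = 30992$)
$\frac{1}{\left(\left(-56078 + l\right) + 152796\right) - t} = \frac{1}{\left(\left(-56078 + 45537\right) + 152796\right) - 30992} = \frac{1}{\left(-10541 + 152796\right) - 30992} = \frac{1}{142255 - 30992} = \frac{1}{111263}$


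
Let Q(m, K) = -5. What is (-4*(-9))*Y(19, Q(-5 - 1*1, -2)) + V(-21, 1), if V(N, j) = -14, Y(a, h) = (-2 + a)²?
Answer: 10390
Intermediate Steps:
(-4*(-9))*Y(19, Q(-5 - 1*1, -2)) + V(-21, 1) = (-4*(-9))*(-2 + 19)² - 14 = 36*17² - 14 = 36*289 - 14 = 10404 - 14 = 10390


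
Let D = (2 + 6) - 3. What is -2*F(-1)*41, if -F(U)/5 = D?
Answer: 2050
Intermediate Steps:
D = 5 (D = 8 - 3 = 5)
F(U) = -25 (F(U) = -5*5 = -25)
-2*F(-1)*41 = -2*(-25)*41 = 50*41 = 2050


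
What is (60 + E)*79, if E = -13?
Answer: 3713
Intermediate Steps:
(60 + E)*79 = (60 - 13)*79 = 47*79 = 3713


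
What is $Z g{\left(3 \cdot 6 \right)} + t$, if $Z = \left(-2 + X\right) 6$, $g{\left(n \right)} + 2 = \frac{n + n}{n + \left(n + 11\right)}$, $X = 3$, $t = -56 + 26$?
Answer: $- \frac{1758}{47} \approx -37.404$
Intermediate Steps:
$t = -30$
$g{\left(n \right)} = -2 + \frac{2 n}{11 + 2 n}$ ($g{\left(n \right)} = -2 + \frac{n + n}{n + \left(n + 11\right)} = -2 + \frac{2 n}{n + \left(11 + n\right)} = -2 + \frac{2 n}{11 + 2 n}$)
$Z = 6$ ($Z = \left(-2 + 3\right) 6 = 1 \cdot 6 = 6$)
$Z g{\left(3 \cdot 6 \right)} + t = 6 \frac{2 \left(-11 - 3 \cdot 6\right)}{11 + 2 \cdot 3 \cdot 6} - 30 = 6 \frac{2 \left(-11 - 18\right)}{11 + 2 \cdot 18} - 30 = 6 \frac{2 \left(-11 - 18\right)}{11 + 36} - 30 = 6 \cdot 2 \cdot \frac{1}{47} \left(-29\right) - 30 = 6 \left(- \frac{58}{47}\right) - 30 = - \frac{348}{47} - 30 = - \frac{1758}{47}$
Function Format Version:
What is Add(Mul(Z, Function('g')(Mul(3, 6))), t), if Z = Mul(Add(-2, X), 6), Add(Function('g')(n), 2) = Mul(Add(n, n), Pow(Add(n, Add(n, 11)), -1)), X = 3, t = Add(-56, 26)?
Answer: Rational(-1758, 47) ≈ -37.404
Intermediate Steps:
t = -30
Function('g')(n) = Add(-2, Mul(2, n, Pow(Add(11, Mul(2, n)), -1))) (Function('g')(n) = Add(-2, Mul(Add(n, n), Pow(Add(n, Add(n, 11)), -1))) = Add(-2, Mul(Mul(2, n), Pow(Add(n, Add(11, n)), -1))) = Add(-2, Mul(Mul(2, n), Pow(Add(11, Mul(2, n)), -1))) = Add(-2, Mul(2, n, Pow(Add(11, Mul(2, n)), -1))))
Z = 6 (Z = Mul(Add(-2, 3), 6) = Mul(1, 6) = 6)
Add(Mul(Z, Function('g')(Mul(3, 6))), t) = Add(Mul(6, Mul(2, Pow(Add(11, Mul(2, Mul(3, 6))), -1), Add(-11, Mul(-1, Mul(3, 6))))), -30) = Add(Mul(6, Mul(2, Pow(Add(11, Mul(2, 18)), -1), Add(-11, Mul(-1, 18)))), -30) = Add(Mul(6, Mul(2, Pow(Add(11, 36), -1), Add(-11, -18))), -30) = Add(Mul(6, Mul(2, Pow(47, -1), -29)), -30) = Add(Mul(6, Mul(2, Rational(1, 47), -29)), -30) = Add(Mul(6, Rational(-58, 47)), -30) = Add(Rational(-348, 47), -30) = Rational(-1758, 47)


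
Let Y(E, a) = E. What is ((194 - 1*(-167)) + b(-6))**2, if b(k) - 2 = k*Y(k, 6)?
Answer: 159201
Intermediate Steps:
b(k) = 2 + k**2 (b(k) = 2 + k*k = 2 + k**2)
((194 - 1*(-167)) + b(-6))**2 = ((194 - 1*(-167)) + (2 + (-6)**2))**2 = ((194 + 167) + (2 + 36))**2 = (361 + 38)**2 = 399**2 = 159201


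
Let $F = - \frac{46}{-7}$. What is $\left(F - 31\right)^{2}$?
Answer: $\frac{29241}{49} \approx 596.75$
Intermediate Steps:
$F = \frac{46}{7}$ ($F = \left(-46\right) \left(- \frac{1}{7}\right) = \frac{46}{7} \approx 6.5714$)
$\left(F - 31\right)^{2} = \left(\frac{46}{7} - 31\right)^{2} = \left(- \frac{171}{7}\right)^{2} = \frac{29241}{49}$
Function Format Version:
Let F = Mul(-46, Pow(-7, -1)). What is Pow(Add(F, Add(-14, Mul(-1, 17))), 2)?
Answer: Rational(29241, 49) ≈ 596.75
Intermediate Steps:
F = Rational(46, 7) (F = Mul(-46, Rational(-1, 7)) = Rational(46, 7) ≈ 6.5714)
Pow(Add(F, Add(-14, Mul(-1, 17))), 2) = Pow(Add(Rational(46, 7), Add(-14, Mul(-1, 17))), 2) = Pow(Add(Rational(46, 7), Add(-14, -17)), 2) = Pow(Add(Rational(46, 7), -31), 2) = Pow(Rational(-171, 7), 2) = Rational(29241, 49)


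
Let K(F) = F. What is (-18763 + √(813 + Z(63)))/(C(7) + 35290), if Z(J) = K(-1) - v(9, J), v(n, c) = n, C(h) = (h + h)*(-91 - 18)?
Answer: -18763/33764 + √803/33764 ≈ -0.55487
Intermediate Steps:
C(h) = -218*h (C(h) = (2*h)*(-109) = -218*h)
Z(J) = -10 (Z(J) = -1 - 1*9 = -1 - 9 = -10)
(-18763 + √(813 + Z(63)))/(C(7) + 35290) = (-18763 + √(813 - 10))/(-218*7 + 35290) = (-18763 + √803)/(-1526 + 35290) = (-18763 + √803)/33764 = (-18763 + √803)*(1/33764) = -18763/33764 + √803/33764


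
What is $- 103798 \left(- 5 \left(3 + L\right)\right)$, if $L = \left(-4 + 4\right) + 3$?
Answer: $3113940$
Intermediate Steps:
$L = 3$ ($L = 0 + 3 = 3$)
$- 103798 \left(- 5 \left(3 + L\right)\right) = - 103798 \left(- 5 \left(3 + 3\right)\right) = - 103798 \left(\left(-5\right) 6\right) = \left(-103798\right) \left(-30\right) = 3113940$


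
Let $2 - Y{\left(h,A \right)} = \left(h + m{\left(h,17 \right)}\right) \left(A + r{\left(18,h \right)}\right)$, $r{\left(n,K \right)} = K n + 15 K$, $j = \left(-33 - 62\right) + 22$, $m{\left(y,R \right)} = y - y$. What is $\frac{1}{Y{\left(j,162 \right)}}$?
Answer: $- \frac{1}{164029} \approx -6.0965 \cdot 10^{-6}$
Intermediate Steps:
$m{\left(y,R \right)} = 0$
$j = -73$ ($j = -95 + 22 = -73$)
$r{\left(n,K \right)} = 15 K + K n$
$Y{\left(h,A \right)} = 2 - h \left(A + 33 h\right)$ ($Y{\left(h,A \right)} = 2 - \left(h + 0\right) \left(A + h \left(15 + 18\right)\right) = 2 - h \left(A + h 33\right) = 2 - h \left(A + 33 h\right)$)
$\frac{1}{Y{\left(j,162 \right)}} = \frac{1}{2 - 33 \left(-73\right)^{2} - 162 \left(-73\right)} = \frac{1}{2 - 175857 + 11826} = \frac{1}{-164029} = - \frac{1}{164029}$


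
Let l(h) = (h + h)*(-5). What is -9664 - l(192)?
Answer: -7744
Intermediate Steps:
l(h) = -10*h (l(h) = (2*h)*(-5) = -10*h)
-9664 - l(192) = -9664 - (-10)*192 = -9664 - 1*(-1920) = -9664 + 1920 = -7744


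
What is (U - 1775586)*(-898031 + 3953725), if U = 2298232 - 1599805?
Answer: -3291468293346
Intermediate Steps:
U = 698427
(U - 1775586)*(-898031 + 3953725) = (698427 - 1775586)*(-898031 + 3953725) = -1077159*3055694 = -3291468293346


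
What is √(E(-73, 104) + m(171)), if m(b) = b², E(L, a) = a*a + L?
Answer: 28*√51 ≈ 199.96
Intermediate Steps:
E(L, a) = L + a² (E(L, a) = a² + L = L + a²)
√(E(-73, 104) + m(171)) = √((-73 + 104²) + 171²) = √((-73 + 10816) + 29241) = √(10743 + 29241) = √39984 = 28*√51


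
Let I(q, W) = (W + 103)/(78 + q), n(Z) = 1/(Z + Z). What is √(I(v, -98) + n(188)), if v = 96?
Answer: √8398806/16356 ≈ 0.17719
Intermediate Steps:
n(Z) = 1/(2*Z)
I(q, W) = (103 + W)/(78 + q)
√(I(v, -98) + n(188)) = √((103 - 98)/(78 + 96) + (½)/188) = √(5/174 + (½)*(1/188)) = √((1/174)*5 + 1/376) = √(5/174 + 1/376) = √(1027/32712) = √8398806/16356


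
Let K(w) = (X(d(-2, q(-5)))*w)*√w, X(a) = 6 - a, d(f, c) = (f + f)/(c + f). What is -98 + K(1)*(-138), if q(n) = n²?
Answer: -950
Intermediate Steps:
d(f, c) = 2*f/(c + f) (d(f, c) = (2*f)/(c + f) = 2*f/(c + f))
K(w) = 142*w^(3/2)/23 (K(w) = ((6 - 2*(-2)/((-5)² - 2))*w)*√w = ((6 - 2*(-2)/(25 - 2))*w)*√w = ((6 - 2*(-2)/23)*w)*√w = ((6 - 1*(-4/23))*w)*√w = ((6 + 4/23)*w)*√w = (142*w/23)*√w = 142*w^(3/2)/23)
-98 + K(1)*(-138) = -98 + (142*1^(3/2)/23)*(-138) = -98 + ((142/23)*1)*(-138) = -98 + (142/23)*(-138) = -98 - 852 = -950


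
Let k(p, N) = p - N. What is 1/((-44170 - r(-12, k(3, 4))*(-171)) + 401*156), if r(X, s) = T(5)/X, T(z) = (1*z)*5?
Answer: 4/72119 ≈ 5.5464e-5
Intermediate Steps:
T(z) = 5*z (T(z) = z*5 = 5*z)
r(X, s) = 25/X (r(X, s) = (5*5)/X = 25/X)
1/((-44170 - r(-12, k(3, 4))*(-171)) + 401*156) = 1/((-44170 - 25/(-12)*(-171)) + 401*156) = 1/((-44170 - 25*(-1/12)*(-171)) + 62556) = 1/((-44170 - (-25)*(-171)/12) + 62556) = 1/((-44170 - 1*1425/4) + 62556) = 1/((-44170 - 1425/4) + 62556) = 1/(-178105/4 + 62556) = 1/(72119/4) = 4/72119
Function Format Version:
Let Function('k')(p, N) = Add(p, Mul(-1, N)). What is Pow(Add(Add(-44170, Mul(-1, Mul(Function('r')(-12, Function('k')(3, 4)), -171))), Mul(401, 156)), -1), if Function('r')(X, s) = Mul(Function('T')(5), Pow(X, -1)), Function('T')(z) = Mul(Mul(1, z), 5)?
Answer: Rational(4, 72119) ≈ 5.5464e-5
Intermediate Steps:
Function('T')(z) = Mul(5, z) (Function('T')(z) = Mul(z, 5) = Mul(5, z))
Function('r')(X, s) = Mul(25, Pow(X, -1)) (Function('r')(X, s) = Mul(Mul(5, 5), Pow(X, -1)) = Mul(25, Pow(X, -1)))
Pow(Add(Add(-44170, Mul(-1, Mul(Function('r')(-12, Function('k')(3, 4)), -171))), Mul(401, 156)), -1) = Pow(Add(Add(-44170, Mul(-1, Mul(Mul(25, Pow(-12, -1)), -171))), Mul(401, 156)), -1) = Pow(Add(Add(-44170, Mul(-1, Mul(Mul(25, Rational(-1, 12)), -171))), 62556), -1) = Pow(Add(Add(-44170, Mul(-1, Mul(Rational(-25, 12), -171))), 62556), -1) = Pow(Add(Add(-44170, Mul(-1, Rational(1425, 4))), 62556), -1) = Pow(Add(Add(-44170, Rational(-1425, 4)), 62556), -1) = Pow(Add(Rational(-178105, 4), 62556), -1) = Pow(Rational(72119, 4), -1) = Rational(4, 72119)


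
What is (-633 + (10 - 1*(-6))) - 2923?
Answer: -3540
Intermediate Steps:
(-633 + (10 - 1*(-6))) - 2923 = (-633 + (10 + 6)) - 2923 = (-633 + 16) - 2923 = -617 - 2923 = -3540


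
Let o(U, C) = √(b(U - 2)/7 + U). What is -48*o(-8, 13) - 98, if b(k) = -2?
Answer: -98 - 48*I*√406/7 ≈ -98.0 - 138.17*I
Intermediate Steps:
o(U, C) = √(-2/7 + U)
-48*o(-8, 13) - 98 = -48*√(-14 + 49*(-8))/7 - 98 = -48*√(-14 - 392)/7 - 98 = -48*√(-406)/7 - 98 = -48*I*√406/7 - 98 = -98 - 48*I*√406/7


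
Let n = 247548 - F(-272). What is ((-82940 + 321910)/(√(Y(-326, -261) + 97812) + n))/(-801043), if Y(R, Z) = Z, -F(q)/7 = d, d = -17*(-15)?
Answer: -431761645/360857376030243 + 5195*√10839/360857376030243 ≈ -1.1950e-6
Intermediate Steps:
d = 255
F(q) = -1785 (F(q) = -7*255 = -1785)
n = 249333 (n = 247548 - 1*(-1785) = 247548 + 1785 = 249333)
((-82940 + 321910)/(√(Y(-326, -261) + 97812) + n))/(-801043) = ((-82940 + 321910)/(√(-261 + 97812) + 249333))/(-801043) = (238970/(√97551 + 249333))*(-1/801043) = (238970/(3*√10839 + 249333))*(-1/801043) = (238970/(249333 + 3*√10839))*(-1/801043) = -238970/(801043*(249333 + 3*√10839))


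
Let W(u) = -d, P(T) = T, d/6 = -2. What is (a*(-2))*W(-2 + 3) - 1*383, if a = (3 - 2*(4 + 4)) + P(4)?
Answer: -167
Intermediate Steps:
d = -12 (d = 6*(-2) = -12)
W(u) = 12 (W(u) = -1*(-12) = 12)
a = -9 (a = (3 - 2*(4 + 4)) + 4 = (3 - 2*8) + 4 = (3 - 16) + 4 = -13 + 4 = -9)
(a*(-2))*W(-2 + 3) - 1*383 = -9*(-2)*12 - 1*383 = 18*12 - 383 = 216 - 383 = -167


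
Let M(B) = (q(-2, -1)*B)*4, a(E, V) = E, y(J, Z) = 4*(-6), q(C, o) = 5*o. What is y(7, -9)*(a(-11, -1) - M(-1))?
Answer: 744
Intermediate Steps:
y(J, Z) = -24
M(B) = -20*B (M(B) = ((5*(-1))*B)*4 = -5*B*4 = -20*B)
y(7, -9)*(a(-11, -1) - M(-1)) = -24*(-11 - (-20)*(-1)) = -24*(-11 - 1*20) = -24*(-11 - 20) = -24*(-31) = 744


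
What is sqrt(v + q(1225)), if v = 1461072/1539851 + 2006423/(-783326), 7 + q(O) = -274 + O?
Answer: sqrt(1371108946642362964302085918)/1206205324426 ≈ 30.698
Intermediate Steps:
q(O) = -281 + O (q(O) = -7 + (-274 + O) = -281 + O)
v = -1945096777501/1206205324426 (v = 1461072*(1/1539851) + 2006423*(-1/783326) = 1461072/1539851 - 2006423/783326 = -1945096777501/1206205324426 ≈ -1.6126)
sqrt(v + q(1225)) = sqrt(-1945096777501/1206205324426 + (-281 + 1225)) = sqrt(-1945096777501/1206205324426 + 944) = sqrt(1136712729480643/1206205324426) = sqrt(1371108946642362964302085918)/1206205324426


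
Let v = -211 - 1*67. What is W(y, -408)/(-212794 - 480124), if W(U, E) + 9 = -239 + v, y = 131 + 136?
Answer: 263/346459 ≈ 0.00075911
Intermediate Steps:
v = -278 (v = -211 - 67 = -278)
y = 267
W(U, E) = -526 (W(U, E) = -9 + (-239 - 278) = -9 - 517 = -526)
W(y, -408)/(-212794 - 480124) = -526/(-212794 - 480124) = -526/(-692918) = -526*(-1/692918) = 263/346459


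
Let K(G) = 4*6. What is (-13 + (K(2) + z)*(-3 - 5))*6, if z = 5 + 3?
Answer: -1614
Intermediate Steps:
K(G) = 24
z = 8
(-13 + (K(2) + z)*(-3 - 5))*6 = (-13 + (24 + 8)*(-3 - 5))*6 = (-13 + 32*(-8))*6 = (-13 - 256)*6 = -269*6 = -1614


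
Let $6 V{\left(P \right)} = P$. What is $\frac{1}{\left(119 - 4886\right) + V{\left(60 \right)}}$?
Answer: $- \frac{1}{4757} \approx -0.00021022$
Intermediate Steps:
$V{\left(P \right)} = \frac{P}{6}$
$\frac{1}{\left(119 - 4886\right) + V{\left(60 \right)}} = \frac{1}{\left(119 - 4886\right) + \frac{1}{6} \cdot 60} = \frac{1}{\left(119 - 4886\right) + 10} = \frac{1}{-4767 + 10} = \frac{1}{-4757} = - \frac{1}{4757}$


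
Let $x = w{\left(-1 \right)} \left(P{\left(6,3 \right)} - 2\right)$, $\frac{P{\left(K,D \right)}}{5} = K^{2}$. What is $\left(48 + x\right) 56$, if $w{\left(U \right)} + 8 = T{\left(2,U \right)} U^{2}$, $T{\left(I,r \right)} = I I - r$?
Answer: $-27216$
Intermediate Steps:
$T{\left(I,r \right)} = I^{2} - r$
$P{\left(K,D \right)} = 5 K^{2}$
$w{\left(U \right)} = -8 + U^{2} \left(4 - U\right)$ ($w{\left(U \right)} = -8 + \left(2^{2} - U\right) U^{2} = -8 + \left(4 - U\right) U^{2} = -8 + U^{2} \left(4 - U\right)$)
$x = -534$ ($x = \left(-8 + \left(-1\right)^{2} \left(4 - -1\right)\right) \left(5 \cdot 6^{2} - 2\right) = \left(-8 + 1 \left(4 + 1\right)\right) \left(5 \cdot 36 - 2\right) = \left(-8 + 1 \cdot 5\right) \left(180 - 2\right) = \left(-8 + 5\right) 178 = \left(-3\right) 178 = -534$)
$\left(48 + x\right) 56 = \left(48 - 534\right) 56 = \left(-486\right) 56 = -27216$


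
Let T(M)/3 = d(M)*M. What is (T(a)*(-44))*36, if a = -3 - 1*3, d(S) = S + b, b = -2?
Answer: -228096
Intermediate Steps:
d(S) = -2 + S (d(S) = S - 2 = -2 + S)
a = -6 (a = -3 - 3 = -6)
T(M) = 3*M*(-2 + M) (T(M) = 3*((-2 + M)*M) = 3*(M*(-2 + M)) = 3*M*(-2 + M))
(T(a)*(-44))*36 = ((3*(-6)*(-2 - 6))*(-44))*36 = ((3*(-6)*(-8))*(-44))*36 = (144*(-44))*36 = -6336*36 = -228096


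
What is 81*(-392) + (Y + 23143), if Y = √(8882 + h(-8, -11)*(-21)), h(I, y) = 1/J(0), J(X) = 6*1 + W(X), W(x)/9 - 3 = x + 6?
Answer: -8609 + 3*√829951/29 ≈ -8514.8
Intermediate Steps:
W(x) = 81 + 9*x (W(x) = 27 + 9*(x + 6) = 27 + 9*(6 + x) = 27 + (54 + 9*x) = 81 + 9*x)
J(X) = 87 + 9*X (J(X) = 6*1 + (81 + 9*X) = 6 + (81 + 9*X) = 87 + 9*X)
h(I, y) = 1/87 (h(I, y) = 1/(87 + 9*0) = 1/(87 + 0) = 1/87)
Y = 3*√829951/29 (Y = √(8882 + (1/87)*(-21)) = √(8882 - 7/29) = √(257571/29) = 3*√829951/29 ≈ 94.243)
81*(-392) + (Y + 23143) = 81*(-392) + (3*√829951/29 + 23143) = -31752 + (23143 + 3*√829951/29) = -8609 + 3*√829951/29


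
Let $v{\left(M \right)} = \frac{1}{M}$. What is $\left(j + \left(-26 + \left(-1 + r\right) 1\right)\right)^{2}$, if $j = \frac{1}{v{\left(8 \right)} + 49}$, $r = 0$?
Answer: $\frac{112423609}{154449} \approx 727.9$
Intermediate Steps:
$j = \frac{8}{393}$ ($j = \frac{1}{\frac{1}{8} + 49} = \frac{1}{\frac{393}{8}} = \frac{8}{393} \approx 0.020356$)
$\left(j + \left(-26 + \left(-1 + r\right) 1\right)\right)^{2} = \left(\frac{8}{393} - \left(26 - \left(-1 + 0\right) 1\right)\right)^{2} = \left(\frac{8}{393} - 27\right)^{2} = \left(- \frac{10603}{393}\right)^{2} = \frac{112423609}{154449}$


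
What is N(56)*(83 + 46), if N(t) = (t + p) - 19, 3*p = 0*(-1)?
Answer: 4773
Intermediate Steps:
p = 0 (p = (0*(-1))/3 = (⅓)*0 = 0)
N(t) = -19 + t (N(t) = (t + 0) - 19 = t - 19 = -19 + t)
N(56)*(83 + 46) = (-19 + 56)*(83 + 46) = 37*129 = 4773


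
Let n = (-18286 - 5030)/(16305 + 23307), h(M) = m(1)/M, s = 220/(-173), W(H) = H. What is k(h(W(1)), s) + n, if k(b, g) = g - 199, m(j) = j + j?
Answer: -114705886/571073 ≈ -200.86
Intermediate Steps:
m(j) = 2*j
s = -220/173 (s = 220*(-1/173) = -220/173 ≈ -1.2717)
h(M) = 2/M (h(M) = (2*1)/M = 2/M)
k(b, g) = -199 + g
n = -1943/3301 (n = -23316/39612 = -23316*1/39612 = -1943/3301 ≈ -0.58861)
k(h(W(1)), s) + n = (-199 - 220/173) - 1943/3301 = -34647/173 - 1943/3301 = -114705886/571073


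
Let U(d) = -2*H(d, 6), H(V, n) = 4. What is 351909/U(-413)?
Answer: -351909/8 ≈ -43989.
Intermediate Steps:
U(d) = -8 (U(d) = -2*4 = -8)
351909/U(-413) = 351909/(-8) = 351909*(-1/8) = -351909/8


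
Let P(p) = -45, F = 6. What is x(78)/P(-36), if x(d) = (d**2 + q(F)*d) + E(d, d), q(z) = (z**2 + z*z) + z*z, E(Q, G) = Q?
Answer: -4862/15 ≈ -324.13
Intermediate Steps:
q(z) = 3*z**2 (q(z) = (z**2 + z**2) + z**2 = 2*z**2 + z**2 = 3*z**2)
x(d) = d**2 + 109*d (x(d) = (d**2 + (3*6**2)*d) + d = (d**2 + (3*36)*d) + d = (d**2 + 108*d) + d = d**2 + 109*d)
x(78)/P(-36) = (78*(109 + 78))/(-45) = (78*187)*(-1/45) = 14586*(-1/45) = -4862/15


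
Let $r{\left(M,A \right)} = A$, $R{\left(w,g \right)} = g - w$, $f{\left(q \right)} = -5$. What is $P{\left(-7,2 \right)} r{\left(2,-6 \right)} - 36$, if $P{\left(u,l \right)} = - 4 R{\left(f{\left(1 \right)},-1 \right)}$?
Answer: $60$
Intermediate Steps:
$P{\left(u,l \right)} = -16$ ($P{\left(u,l \right)} = - 4 \left(-1 - -5\right) = - 4 \left(-1 + 5\right) = \left(-4\right) 4 = -16$)
$P{\left(-7,2 \right)} r{\left(2,-6 \right)} - 36 = \left(-16\right) \left(-6\right) - 36 = 96 - 36 = 60$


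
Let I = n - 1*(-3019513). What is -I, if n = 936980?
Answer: -3956493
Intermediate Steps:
I = 3956493 (I = 936980 - 1*(-3019513) = 936980 + 3019513 = 3956493)
-I = -1*3956493 = -3956493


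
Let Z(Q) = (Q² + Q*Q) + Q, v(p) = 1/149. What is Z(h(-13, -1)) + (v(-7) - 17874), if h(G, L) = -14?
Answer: -2606903/149 ≈ -17496.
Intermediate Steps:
v(p) = 1/149
Z(Q) = Q + 2*Q² (Z(Q) = (Q² + Q²) + Q = 2*Q² + Q = Q + 2*Q²)
Z(h(-13, -1)) + (v(-7) - 17874) = -14*(1 + 2*(-14)) + (1/149 - 17874) = -14*(1 - 28) - 2663225/149 = -14*(-27) - 2663225/149 = 378 - 2663225/149 = -2606903/149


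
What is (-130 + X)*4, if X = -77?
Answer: -828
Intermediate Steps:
(-130 + X)*4 = (-130 - 77)*4 = -207*4 = -828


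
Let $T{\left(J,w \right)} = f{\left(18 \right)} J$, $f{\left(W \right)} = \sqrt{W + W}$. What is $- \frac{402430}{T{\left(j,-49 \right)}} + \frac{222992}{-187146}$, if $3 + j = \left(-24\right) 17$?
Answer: $\frac{2076757403}{12819501} \approx 162.0$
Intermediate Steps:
$j = -411$ ($j = -3 - 408 = -411$)
$f{\left(W \right)} = \sqrt{2} \sqrt{W}$ ($f{\left(W \right)} = \sqrt{2 W} = \sqrt{2} \sqrt{W}$)
$T{\left(J,w \right)} = 6 J$ ($T{\left(J,w \right)} = \sqrt{2} \sqrt{18} J = \sqrt{2} \cdot 3 \sqrt{2} J = 6 J$)
$- \frac{402430}{T{\left(j,-49 \right)}} + \frac{222992}{-187146} = - \frac{402430}{6 \left(-411\right)} + \frac{222992}{-187146} = - \frac{402430}{-2466} + 222992 \left(- \frac{1}{187146}\right) = \left(-402430\right) \left(- \frac{1}{2466}\right) - \frac{111496}{93573} = \frac{201215}{1233} - \frac{111496}{93573} = \frac{2076757403}{12819501}$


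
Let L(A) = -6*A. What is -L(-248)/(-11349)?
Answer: 496/3783 ≈ 0.13111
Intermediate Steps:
-L(-248)/(-11349) = -(-6*(-248))/(-11349) = -1488*(-1)/11349 = -1*(-496/3783) = 496/3783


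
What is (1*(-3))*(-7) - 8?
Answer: 13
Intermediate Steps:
(1*(-3))*(-7) - 8 = -3*(-7) - 8 = 21 - 8 = 13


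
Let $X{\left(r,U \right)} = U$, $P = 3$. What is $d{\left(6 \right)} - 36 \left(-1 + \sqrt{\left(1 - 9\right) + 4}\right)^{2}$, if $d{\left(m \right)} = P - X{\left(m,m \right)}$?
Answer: $105 + 144 i \approx 105.0 + 144.0 i$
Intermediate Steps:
$d{\left(m \right)} = 3 - m$
$d{\left(6 \right)} - 36 \left(-1 + \sqrt{\left(1 - 9\right) + 4}\right)^{2} = \left(3 - 6\right) - 36 \left(-1 + \sqrt{\left(1 - 9\right) + 4}\right)^{2} = -3 - 36 \left(-1 + \sqrt{-8 + 4}\right)^{2} = -3 - 36 \left(-1 + \sqrt{-4}\right)^{2} = -3 - 36 \left(-1 + 2 i\right)^{2}$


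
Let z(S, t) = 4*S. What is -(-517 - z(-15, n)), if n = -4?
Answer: 457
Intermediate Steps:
-(-517 - z(-15, n)) = -(-517 - 4*(-15)) = -(-517 - 1*(-60)) = -(-517 + 60) = -1*(-457) = 457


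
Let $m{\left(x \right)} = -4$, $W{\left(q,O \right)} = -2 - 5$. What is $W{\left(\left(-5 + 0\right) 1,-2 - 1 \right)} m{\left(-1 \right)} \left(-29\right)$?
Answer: $-812$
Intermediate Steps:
$W{\left(q,O \right)} = -7$ ($W{\left(q,O \right)} = -2 - 5 = -7$)
$W{\left(\left(-5 + 0\right) 1,-2 - 1 \right)} m{\left(-1 \right)} \left(-29\right) = \left(-7\right) \left(-4\right) \left(-29\right) = 28 \left(-29\right) = -812$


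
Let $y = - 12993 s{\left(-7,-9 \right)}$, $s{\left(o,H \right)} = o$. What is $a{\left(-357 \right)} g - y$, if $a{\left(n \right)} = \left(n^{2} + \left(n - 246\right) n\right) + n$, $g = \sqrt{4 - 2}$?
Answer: $-90951 + 342363 \sqrt{2} \approx 3.9322 \cdot 10^{5}$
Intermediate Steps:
$g = \sqrt{2} \approx 1.4142$
$a{\left(n \right)} = n + n^{2} + n \left(-246 + n\right)$ ($a{\left(n \right)} = \left(n^{2} + \left(n - 246\right) n\right) + n = \left(n^{2} + \left(-246 + n\right) n\right) + n = \left(n^{2} + n \left(-246 + n\right)\right) + n = n + n^{2} + n \left(-246 + n\right)$)
$y = 90951$ ($y = \left(-12993\right) \left(-7\right) = 90951$)
$a{\left(-357 \right)} g - y = - 357 \left(-245 + 2 \left(-357\right)\right) \sqrt{2} - 90951 = - 357 \left(-245 - 714\right) \sqrt{2} - 90951 = \left(-357\right) \left(-959\right) \sqrt{2} - 90951 = 342363 \sqrt{2} - 90951 = -90951 + 342363 \sqrt{2}$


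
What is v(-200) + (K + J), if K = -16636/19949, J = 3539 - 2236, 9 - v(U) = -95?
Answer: 28051607/19949 ≈ 1406.2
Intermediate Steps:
v(U) = 104 (v(U) = 9 - 1*(-95) = 9 + 95 = 104)
J = 1303
K = -16636/19949 (K = -16636*1/19949 = -16636/19949 ≈ -0.83393)
v(-200) + (K + J) = 104 + (-16636/19949 + 1303) = 104 + 25976911/19949 = 28051607/19949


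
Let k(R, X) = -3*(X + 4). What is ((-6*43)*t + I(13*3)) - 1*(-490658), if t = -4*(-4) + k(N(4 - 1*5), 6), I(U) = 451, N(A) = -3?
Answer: 494721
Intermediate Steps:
k(R, X) = -12 - 3*X (k(R, X) = -3*(4 + X) = -12 - 3*X)
t = -14 (t = -4*(-4) + (-12 - 3*6) = 16 + (-12 - 18) = 16 - 30 = -14)
((-6*43)*t + I(13*3)) - 1*(-490658) = (-6*43*(-14) + 451) - 1*(-490658) = (-258*(-14) + 451) + 490658 = (3612 + 451) + 490658 = 4063 + 490658 = 494721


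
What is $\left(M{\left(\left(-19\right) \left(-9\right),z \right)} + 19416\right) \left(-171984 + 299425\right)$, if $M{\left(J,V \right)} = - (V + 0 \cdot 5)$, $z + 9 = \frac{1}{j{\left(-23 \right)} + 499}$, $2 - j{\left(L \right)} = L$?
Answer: $\frac{1297183579259}{524} \approx 2.4755 \cdot 10^{9}$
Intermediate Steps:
$j{\left(L \right)} = 2 - L$
$z = - \frac{4715}{524}$ ($z = -9 + \frac{1}{\left(2 - -23\right) + 499} = -9 + \frac{1}{\left(2 + 23\right) + 499} = -9 + \frac{1}{25 + 499} = -9 + \frac{1}{524} = - \frac{4715}{524} \approx -8.9981$)
$M{\left(J,V \right)} = - V$ ($M{\left(J,V \right)} = - (V + 0) = - V$)
$\left(M{\left(\left(-19\right) \left(-9\right),z \right)} + 19416\right) \left(-171984 + 299425\right) = \left(\left(-1\right) \left(- \frac{4715}{524}\right) + 19416\right) \left(-171984 + 299425\right) = \left(\frac{4715}{524} + 19416\right) 127441 = \frac{10178699}{524} \cdot 127441 = \frac{1297183579259}{524}$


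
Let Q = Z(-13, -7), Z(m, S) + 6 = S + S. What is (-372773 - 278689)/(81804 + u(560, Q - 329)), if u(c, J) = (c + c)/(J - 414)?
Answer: -35504679/4458238 ≈ -7.9638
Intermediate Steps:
Z(m, S) = -6 + 2*S (Z(m, S) = -6 + (S + S) = -6 + 2*S)
Q = -20 (Q = -6 + 2*(-7) = -6 - 14 = -20)
u(c, J) = 2*c/(-414 + J) (u(c, J) = (2*c)/(-414 + J) = 2*c/(-414 + J))
(-372773 - 278689)/(81804 + u(560, Q - 329)) = (-372773 - 278689)/(81804 + 2*560/(-414 + (-20 - 329))) = -651462/(81804 + 2*560/(-414 - 349)) = -651462/(81804 + 2*560/(-763)) = -651462/(81804 + 2*560*(-1/763)) = -651462/(81804 - 160/109) = -651462/8916476/109 = -651462*109/8916476 = -35504679/4458238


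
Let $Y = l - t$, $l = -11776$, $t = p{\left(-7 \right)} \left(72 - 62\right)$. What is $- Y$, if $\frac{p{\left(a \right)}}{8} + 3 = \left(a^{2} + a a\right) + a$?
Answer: $18816$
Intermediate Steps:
$p{\left(a \right)} = -24 + 8 a + 16 a^{2}$ ($p{\left(a \right)} = -24 + 8 \left(\left(a^{2} + a a\right) + a\right) = -24 + 8 \left(\left(a^{2} + a^{2}\right) + a\right) = -24 + 8 \left(2 a^{2} + a\right) = -24 + 8 \left(a + 2 a^{2}\right) = -24 + \left(8 a + 16 a^{2}\right) = -24 + 8 a + 16 a^{2}$)
$t = 7040$ ($t = \left(-24 + 8 \left(-7\right) + 16 \left(-7\right)^{2}\right) \left(72 - 62\right) = \left(-24 - 56 + 16 \cdot 49\right) 10 = \left(-24 - 56 + 784\right) 10 = 704 \cdot 10 = 7040$)
$Y = -18816$ ($Y = -11776 - 7040 = -18816$)
$- Y = \left(-1\right) \left(-18816\right) = 18816$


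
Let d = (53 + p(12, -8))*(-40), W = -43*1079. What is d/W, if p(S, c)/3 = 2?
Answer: 2360/46397 ≈ 0.050865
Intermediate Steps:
p(S, c) = 6 (p(S, c) = 3*2 = 6)
W = -46397
d = -2360 (d = (53 + 6)*(-40) = 59*(-40) = -2360)
d/W = -2360/(-46397) = -2360*(-1/46397) = 2360/46397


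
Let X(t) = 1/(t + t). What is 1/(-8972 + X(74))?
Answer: -148/1327855 ≈ -0.00011146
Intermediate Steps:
X(t) = 1/(2*t)
1/(-8972 + X(74)) = 1/(-8972 + (½)/74) = 1/(-8972 + (½)*(1/74)) = 1/(-8972 + 1/148) = 1/(-1327855/148) = -148/1327855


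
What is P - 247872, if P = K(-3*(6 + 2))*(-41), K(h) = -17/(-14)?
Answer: -3470905/14 ≈ -2.4792e+5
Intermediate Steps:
K(h) = 17/14 (K(h) = -17*(-1/14) = 17/14)
P = -697/14 (P = (17/14)*(-41) = -697/14 ≈ -49.786)
P - 247872 = -697/14 - 247872 = -3470905/14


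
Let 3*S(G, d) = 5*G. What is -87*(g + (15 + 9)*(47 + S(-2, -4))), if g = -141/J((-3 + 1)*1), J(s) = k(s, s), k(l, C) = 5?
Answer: -443613/5 ≈ -88723.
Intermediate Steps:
J(s) = 5
S(G, d) = 5*G/3 (S(G, d) = (5*G)/3 = 5*G/3)
g = -141/5 ≈ -28.200
-87*(g + (15 + 9)*(47 + S(-2, -4))) = -87*(-141/5 + (15 + 9)*(47 + (5/3)*(-2))) = -87*(-141/5 + 24*(47 - 10/3)) = -87*(-141/5 + 24*(131/3)) = -87*(-141/5 + 1048) = -87*5099/5 = -443613/5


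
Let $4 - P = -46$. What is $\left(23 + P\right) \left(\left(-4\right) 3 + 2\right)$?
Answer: $-730$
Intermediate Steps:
$P = 50$ ($P = 4 - -46 = 4 + 46 = 50$)
$\left(23 + P\right) \left(\left(-4\right) 3 + 2\right) = \left(23 + 50\right) \left(\left(-4\right) 3 + 2\right) = 73 \left(-12 + 2\right) = 73 \left(-10\right) = -730$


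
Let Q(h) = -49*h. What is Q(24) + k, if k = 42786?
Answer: 41610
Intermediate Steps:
Q(24) + k = -49*24 + 42786 = -1176 + 42786 = 41610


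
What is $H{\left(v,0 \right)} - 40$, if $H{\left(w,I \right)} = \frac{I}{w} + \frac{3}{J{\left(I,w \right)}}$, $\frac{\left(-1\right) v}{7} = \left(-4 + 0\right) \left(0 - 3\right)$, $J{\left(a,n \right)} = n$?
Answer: $- \frac{1121}{28} \approx -40.036$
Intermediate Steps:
$v = -84$ ($v = - 7 \left(-4 + 0\right) \left(0 - 3\right) = - 7 \left(\left(-4\right) \left(-3\right)\right) = \left(-7\right) 12 = -84$)
$H{\left(w,I \right)} = \frac{3}{w} + \frac{I}{w}$ ($H{\left(w,I \right)} = \frac{I}{w} + \frac{3}{w} = \frac{3}{w} + \frac{I}{w}$)
$H{\left(v,0 \right)} - 40 = \frac{3 + 0}{-84} - 40 = \left(- \frac{1}{84}\right) 3 - 40 = - \frac{1}{28} - 40 = - \frac{1121}{28}$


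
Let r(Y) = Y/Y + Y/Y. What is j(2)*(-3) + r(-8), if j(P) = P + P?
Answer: -10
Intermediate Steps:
j(P) = 2*P
r(Y) = 2 (r(Y) = 1 + 1 = 2)
j(2)*(-3) + r(-8) = (2*2)*(-3) + 2 = 4*(-3) + 2 = -12 + 2 = -10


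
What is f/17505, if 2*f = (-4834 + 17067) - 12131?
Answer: 17/5835 ≈ 0.0029135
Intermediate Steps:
f = 51 (f = ((-4834 + 17067) - 12131)/2 = (12233 - 12131)/2 = (½)*102 = 51)
f/17505 = 51/17505 = 51*(1/17505) = 17/5835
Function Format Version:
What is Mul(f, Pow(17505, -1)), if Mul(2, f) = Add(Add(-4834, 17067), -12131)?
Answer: Rational(17, 5835) ≈ 0.0029135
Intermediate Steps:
f = 51 (f = Mul(Rational(1, 2), Add(Add(-4834, 17067), -12131)) = Mul(Rational(1, 2), Add(12233, -12131)) = Mul(Rational(1, 2), 102) = 51)
Mul(f, Pow(17505, -1)) = Mul(51, Pow(17505, -1)) = Mul(51, Rational(1, 17505)) = Rational(17, 5835)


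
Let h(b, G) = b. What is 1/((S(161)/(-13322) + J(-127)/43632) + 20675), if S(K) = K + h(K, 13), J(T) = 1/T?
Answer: 36910359504/763120790595035 ≈ 4.8368e-5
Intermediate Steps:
S(K) = 2*K (S(K) = K + K = 2*K)
1/((S(161)/(-13322) + J(-127)/43632) + 20675) = 1/(((2*161)/(-13322) + 1/(-127*43632)) + 20675) = 1/((322*(-1/13322) - 1/127*1/43632) + 20675) = 1/((-161/6661 - 1/5541264) + 20675) = 1/(-892150165/36910359504 + 20675) = 1/(763120790595035/36910359504) = 36910359504/763120790595035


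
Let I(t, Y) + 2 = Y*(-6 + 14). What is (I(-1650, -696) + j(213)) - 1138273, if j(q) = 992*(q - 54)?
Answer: -986115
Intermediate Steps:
I(t, Y) = -2 + 8*Y (I(t, Y) = -2 + Y*(-6 + 14) = -2 + Y*8 = -2 + 8*Y)
j(q) = -53568 + 992*q (j(q) = 992*(-54 + q) = -53568 + 992*q)
(I(-1650, -696) + j(213)) - 1138273 = ((-2 + 8*(-696)) + (-53568 + 992*213)) - 1138273 = ((-2 - 5568) + (-53568 + 211296)) - 1138273 = (-5570 + 157728) - 1138273 = 152158 - 1138273 = -986115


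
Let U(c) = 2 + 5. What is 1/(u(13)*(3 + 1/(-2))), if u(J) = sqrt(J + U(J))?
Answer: sqrt(5)/25 ≈ 0.089443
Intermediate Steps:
U(c) = 7
u(J) = sqrt(7 + J) (u(J) = sqrt(J + 7) = sqrt(7 + J))
1/(u(13)*(3 + 1/(-2))) = 1/(sqrt(7 + 13)*(3 + 1/(-2))) = 1/(sqrt(20)*(3 - 1/2)) = 1/((2*sqrt(5))*(5/2)) = 1/(5*sqrt(5)) = sqrt(5)/25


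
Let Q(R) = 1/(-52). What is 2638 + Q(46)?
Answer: 137175/52 ≈ 2638.0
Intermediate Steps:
Q(R) = -1/52
2638 + Q(46) = 2638 - 1/52 = 137175/52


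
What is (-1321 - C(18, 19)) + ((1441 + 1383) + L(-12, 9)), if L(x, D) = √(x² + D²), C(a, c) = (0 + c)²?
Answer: 1157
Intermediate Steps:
C(a, c) = c²
L(x, D) = √(D² + x²)
(-1321 - C(18, 19)) + ((1441 + 1383) + L(-12, 9)) = (-1321 - 1*19²) + ((1441 + 1383) + √(9² + (-12)²)) = (-1321 - 1*361) + (2824 + √(81 + 144)) = (-1321 - 361) + (2824 + √225) = -1682 + (2824 + 15) = -1682 + 2839 = 1157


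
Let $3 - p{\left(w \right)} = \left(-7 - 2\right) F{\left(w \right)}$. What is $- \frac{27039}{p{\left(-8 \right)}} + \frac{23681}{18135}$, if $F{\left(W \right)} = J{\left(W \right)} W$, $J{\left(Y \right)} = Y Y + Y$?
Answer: $\frac{195254338}{24355305} \approx 8.0169$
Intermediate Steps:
$J{\left(Y \right)} = Y + Y^{2}$ ($J{\left(Y \right)} = Y^{2} + Y = Y + Y^{2}$)
$F{\left(W \right)} = W^{2} \left(1 + W\right)$ ($F{\left(W \right)} = W \left(1 + W\right) W = W^{2} \left(1 + W\right)$)
$p{\left(w \right)} = 3 + 9 w^{2} \left(1 + w\right)$ ($p{\left(w \right)} = 3 - \left(-7 - 2\right) w^{2} \left(1 + w\right) = 3 - - 9 w^{2} \left(1 + w\right) = 3 + 9 w^{2} \left(1 + w\right)$)
$- \frac{27039}{p{\left(-8 \right)}} + \frac{23681}{18135} = - \frac{27039}{3 + 9 \left(-8\right)^{2} \left(1 - 8\right)} + \frac{23681}{18135} = - \frac{27039}{3 + 9 \cdot 64 \left(-7\right)} + 23681 \cdot \frac{1}{18135} = - \frac{27039}{3 - 4032} + \frac{23681}{18135} = - \frac{27039}{-4029} + \frac{23681}{18135} = \left(-27039\right) \left(- \frac{1}{4029}\right) + \frac{23681}{18135} = \frac{9013}{1343} + \frac{23681}{18135} = \frac{195254338}{24355305}$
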